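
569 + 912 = 1481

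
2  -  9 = -7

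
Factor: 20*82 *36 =2^5*3^2*5^1 * 41^1=59040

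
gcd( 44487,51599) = 1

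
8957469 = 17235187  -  8277718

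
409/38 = 409/38  =  10.76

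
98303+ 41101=139404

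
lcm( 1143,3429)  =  3429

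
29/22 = 1 + 7/22 = 1.32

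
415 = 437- 22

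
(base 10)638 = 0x27e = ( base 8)1176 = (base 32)ju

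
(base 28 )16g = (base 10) 968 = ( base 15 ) 448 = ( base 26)1B6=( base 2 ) 1111001000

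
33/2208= 11/736 = 0.01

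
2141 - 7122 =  - 4981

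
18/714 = 3/119  =  0.03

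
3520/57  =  61+43/57= 61.75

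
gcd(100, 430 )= 10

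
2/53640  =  1/26820 = 0.00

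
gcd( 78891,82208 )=1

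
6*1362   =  8172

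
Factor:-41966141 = -7^1 * 5995163^1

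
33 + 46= 79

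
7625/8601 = 125/141 =0.89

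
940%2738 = 940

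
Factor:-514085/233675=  - 5^(  -  1 )*11^1 = - 11/5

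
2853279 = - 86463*( - 33)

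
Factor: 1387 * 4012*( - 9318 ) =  - 2^3*3^1*17^1 * 19^1*59^1*73^1 * 1553^1 = - 51851352792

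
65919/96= 21973/32 = 686.66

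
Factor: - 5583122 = - 2^1*2791561^1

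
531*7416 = 3937896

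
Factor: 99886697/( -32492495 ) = -5^ ( - 1)*7^( - 1 )*31^( - 1)* 157^1 * 191^1*3331^1*29947^( - 1)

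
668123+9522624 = 10190747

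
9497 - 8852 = 645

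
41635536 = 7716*5396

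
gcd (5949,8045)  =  1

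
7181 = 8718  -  1537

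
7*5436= 38052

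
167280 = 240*697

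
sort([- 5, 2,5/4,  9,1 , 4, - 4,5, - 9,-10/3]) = [-9,  -  5, - 4, - 10/3,1,5/4,2, 4, 5,9]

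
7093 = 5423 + 1670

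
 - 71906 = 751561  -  823467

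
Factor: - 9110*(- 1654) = 2^2 * 5^1*827^1 * 911^1= 15067940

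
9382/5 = 1876 + 2/5 = 1876.40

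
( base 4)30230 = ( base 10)812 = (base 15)392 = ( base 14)420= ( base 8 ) 1454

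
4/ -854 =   -  2/427= -0.00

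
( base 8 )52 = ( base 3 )1120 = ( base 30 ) 1C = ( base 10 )42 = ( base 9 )46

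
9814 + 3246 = 13060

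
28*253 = 7084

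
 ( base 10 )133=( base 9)157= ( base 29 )4H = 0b10000101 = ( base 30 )4d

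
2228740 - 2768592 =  - 539852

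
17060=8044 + 9016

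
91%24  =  19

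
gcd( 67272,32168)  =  8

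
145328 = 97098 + 48230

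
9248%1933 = 1516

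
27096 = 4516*6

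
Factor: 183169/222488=2^( - 3 )*29^ ( -1)*191^1 = 191/232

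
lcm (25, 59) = 1475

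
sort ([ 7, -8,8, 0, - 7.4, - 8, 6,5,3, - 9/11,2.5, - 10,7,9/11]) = [ - 10, - 8 , - 8, -7.4, - 9/11 , 0 , 9/11,2.5, 3, 5, 6, 7, 7, 8] 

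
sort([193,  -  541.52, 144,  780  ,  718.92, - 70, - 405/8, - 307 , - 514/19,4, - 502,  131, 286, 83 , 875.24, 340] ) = [ - 541.52, - 502, - 307,-70,  -  405/8, - 514/19,4, 83, 131, 144, 193,  286,340 , 718.92,780, 875.24]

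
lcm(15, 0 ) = 0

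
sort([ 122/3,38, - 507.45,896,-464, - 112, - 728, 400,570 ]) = [ -728,-507.45, - 464, - 112, 38,  122/3, 400,570,896 ]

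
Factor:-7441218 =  - 2^1  *  3^2*37^1 * 11173^1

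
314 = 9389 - 9075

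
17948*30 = 538440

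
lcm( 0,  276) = 0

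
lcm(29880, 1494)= 29880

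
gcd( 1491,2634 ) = 3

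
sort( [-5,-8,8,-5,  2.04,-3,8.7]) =[  -  8,  -  5,-5,-3,2.04, 8,8.7] 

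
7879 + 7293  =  15172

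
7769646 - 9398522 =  - 1628876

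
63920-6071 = 57849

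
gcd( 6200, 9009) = 1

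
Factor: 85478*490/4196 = 10471055/1049 =5^1*7^2*79^1*541^1* 1049^(-1 ) 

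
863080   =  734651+128429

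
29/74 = 29/74 = 0.39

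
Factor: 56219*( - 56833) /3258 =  - 2^( - 1 )*3^ ( -2 )*7^1*17^1*23^1*181^(-1 )*353^1 * 3307^1 = - 3195094427/3258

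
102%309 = 102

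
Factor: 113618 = 2^1 * 56809^1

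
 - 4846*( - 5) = 24230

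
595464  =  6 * 99244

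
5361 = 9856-4495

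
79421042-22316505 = 57104537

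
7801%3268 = 1265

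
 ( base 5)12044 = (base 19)296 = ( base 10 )899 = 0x383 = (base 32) S3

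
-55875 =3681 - 59556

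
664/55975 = 664/55975=0.01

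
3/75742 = 3/75742=0.00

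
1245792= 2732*456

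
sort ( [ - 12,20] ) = [ - 12,20 ] 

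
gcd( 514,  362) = 2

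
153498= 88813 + 64685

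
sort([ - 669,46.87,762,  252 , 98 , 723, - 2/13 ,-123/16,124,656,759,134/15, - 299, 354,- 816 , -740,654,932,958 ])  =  [ - 816, - 740, - 669 , - 299,-123/16, - 2/13, 134/15,46.87, 98,  124,252,354, 654, 656,723,759, 762,932,958] 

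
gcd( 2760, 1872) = 24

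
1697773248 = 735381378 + 962391870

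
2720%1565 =1155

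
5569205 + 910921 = 6480126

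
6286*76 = 477736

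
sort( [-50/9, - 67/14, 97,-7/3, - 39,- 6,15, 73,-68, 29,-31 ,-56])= [ - 68 , - 56, - 39,-31, - 6 ,-50/9 , - 67/14 ,-7/3 , 15,29 , 73 , 97]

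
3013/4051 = 3013/4051 = 0.74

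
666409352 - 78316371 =588092981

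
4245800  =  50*84916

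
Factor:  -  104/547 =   -  2^3*13^1*547^(- 1 )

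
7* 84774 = 593418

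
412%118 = 58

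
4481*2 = 8962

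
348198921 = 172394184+175804737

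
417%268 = 149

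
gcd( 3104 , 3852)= 4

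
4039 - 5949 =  - 1910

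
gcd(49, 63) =7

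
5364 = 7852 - 2488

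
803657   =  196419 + 607238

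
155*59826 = 9273030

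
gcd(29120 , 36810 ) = 10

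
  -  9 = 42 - 51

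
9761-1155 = 8606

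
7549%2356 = 481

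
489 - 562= - 73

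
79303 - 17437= 61866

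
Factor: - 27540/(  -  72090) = 34/89 = 2^1*17^1*  89^(  -  1)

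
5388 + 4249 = 9637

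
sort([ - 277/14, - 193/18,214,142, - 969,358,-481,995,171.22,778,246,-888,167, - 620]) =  [-969, - 888,-620, - 481,  -  277/14 , - 193/18, 142,167,171.22, 214,246, 358,778, 995] 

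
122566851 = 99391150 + 23175701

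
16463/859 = 19 + 142/859 =19.17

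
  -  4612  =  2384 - 6996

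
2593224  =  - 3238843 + 5832067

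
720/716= 180/179  =  1.01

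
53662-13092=40570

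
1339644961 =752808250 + 586836711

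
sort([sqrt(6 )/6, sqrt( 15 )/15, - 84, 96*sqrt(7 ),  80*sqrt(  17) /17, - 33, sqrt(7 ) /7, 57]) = [ - 84, - 33, sqrt(15) /15, sqrt(7 )/7,sqrt( 6)/6, 80* sqrt( 17 ) /17, 57, 96*sqrt ( 7 )]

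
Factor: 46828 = 2^2*23^1 * 509^1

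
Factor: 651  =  3^1* 7^1 * 31^1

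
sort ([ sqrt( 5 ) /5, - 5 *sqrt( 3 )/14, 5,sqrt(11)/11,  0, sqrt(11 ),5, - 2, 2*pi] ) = [-2,  -  5*sqrt( 3)/14 , 0, sqrt( 11 ) /11, sqrt( 5) /5, sqrt(11), 5, 5,2*pi]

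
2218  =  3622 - 1404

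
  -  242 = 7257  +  - 7499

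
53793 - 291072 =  - 237279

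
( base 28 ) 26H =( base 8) 3331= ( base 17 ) 612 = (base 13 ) a4b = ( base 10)1753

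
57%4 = 1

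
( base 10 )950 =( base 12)672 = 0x3b6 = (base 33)SQ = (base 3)1022012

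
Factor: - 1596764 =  - 2^2 * 13^1 * 30707^1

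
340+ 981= 1321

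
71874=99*726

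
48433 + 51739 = 100172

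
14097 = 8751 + 5346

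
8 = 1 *8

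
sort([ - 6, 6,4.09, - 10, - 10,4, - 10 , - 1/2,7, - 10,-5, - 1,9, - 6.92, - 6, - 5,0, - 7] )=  [ - 10, - 10 , - 10,-10, - 7, - 6.92, - 6, - 6,-5, - 5, - 1, - 1/2,0, 4, 4.09, 6,7, 9] 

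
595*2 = 1190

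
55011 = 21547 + 33464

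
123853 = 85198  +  38655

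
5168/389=5168/389= 13.29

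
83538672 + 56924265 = 140462937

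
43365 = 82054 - 38689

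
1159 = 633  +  526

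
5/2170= 1/434 =0.00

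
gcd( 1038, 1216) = 2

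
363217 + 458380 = 821597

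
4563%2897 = 1666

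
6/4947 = 2/1649 = 0.00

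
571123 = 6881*83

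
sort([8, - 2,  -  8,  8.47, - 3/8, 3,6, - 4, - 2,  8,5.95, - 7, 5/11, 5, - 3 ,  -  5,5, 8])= [ - 8, - 7, - 5, - 4, - 3, - 2,-2, - 3/8,5/11,  3,5,5, 5.95,6, 8, 8, 8,8.47 ]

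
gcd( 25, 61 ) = 1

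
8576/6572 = 1+501/1643 = 1.30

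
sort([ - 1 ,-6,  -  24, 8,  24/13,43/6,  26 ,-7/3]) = [ - 24,-6, - 7/3, - 1, 24/13,43/6, 8, 26 ]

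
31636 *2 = 63272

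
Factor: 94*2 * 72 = 2^5*3^2 * 47^1 = 13536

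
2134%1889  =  245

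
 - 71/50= - 71/50  =  - 1.42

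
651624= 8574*76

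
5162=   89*58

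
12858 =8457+4401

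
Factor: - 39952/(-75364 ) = 2^2*11^1*83^(-1)= 44/83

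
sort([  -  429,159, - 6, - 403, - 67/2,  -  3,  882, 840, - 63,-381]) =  [ - 429, - 403,  -  381,  -  63, - 67/2, - 6,-3, 159 , 840, 882]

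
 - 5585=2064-7649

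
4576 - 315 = 4261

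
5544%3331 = 2213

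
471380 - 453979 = 17401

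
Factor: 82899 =3^2  *61^1*151^1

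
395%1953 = 395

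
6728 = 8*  841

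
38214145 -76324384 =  - 38110239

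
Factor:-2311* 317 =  - 732587 = -  317^1 * 2311^1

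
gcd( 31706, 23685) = 1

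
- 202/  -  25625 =202/25625=0.01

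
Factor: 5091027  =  3^1*23^1*73783^1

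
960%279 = 123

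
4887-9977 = -5090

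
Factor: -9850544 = -2^4*11^1*97^1*577^1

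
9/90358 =9/90358 =0.00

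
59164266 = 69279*854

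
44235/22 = 2010 + 15/22 =2010.68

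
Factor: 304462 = 2^1*152231^1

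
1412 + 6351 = 7763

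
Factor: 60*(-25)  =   - 2^2*3^1*5^3 = -1500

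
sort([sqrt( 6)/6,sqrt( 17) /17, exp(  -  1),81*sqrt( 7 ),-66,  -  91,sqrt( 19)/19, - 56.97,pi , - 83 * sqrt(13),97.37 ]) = [  -  83 * sqrt( 13), - 91, - 66, - 56.97, sqrt( 19 ) /19, sqrt( 17)/17,exp(  -  1),sqrt( 6)/6 , pi,  97.37, 81*sqrt( 7)]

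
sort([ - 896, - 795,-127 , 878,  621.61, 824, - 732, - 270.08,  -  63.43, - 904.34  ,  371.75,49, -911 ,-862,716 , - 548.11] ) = [  -  911, - 904.34, -896,  -  862, - 795, - 732, - 548.11, - 270.08, - 127,  -  63.43, 49,371.75, 621.61, 716 , 824,  878 ]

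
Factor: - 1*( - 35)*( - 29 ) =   -  1015 = - 5^1*7^1*29^1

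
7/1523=7/1523 = 0.00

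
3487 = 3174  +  313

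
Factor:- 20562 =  - 2^1*3^1*23^1*149^1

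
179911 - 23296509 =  - 23116598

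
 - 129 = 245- 374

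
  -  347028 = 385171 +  - 732199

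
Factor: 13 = 13^1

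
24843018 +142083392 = 166926410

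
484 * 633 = 306372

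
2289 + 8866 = 11155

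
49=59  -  10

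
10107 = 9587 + 520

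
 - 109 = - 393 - -284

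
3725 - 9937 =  - 6212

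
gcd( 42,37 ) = 1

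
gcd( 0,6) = 6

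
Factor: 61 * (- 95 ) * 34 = -2^1 * 5^1*17^1 * 19^1 * 61^1 = - 197030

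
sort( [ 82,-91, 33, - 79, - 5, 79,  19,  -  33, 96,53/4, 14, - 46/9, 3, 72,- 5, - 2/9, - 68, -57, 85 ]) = [ - 91,-79,  -  68, - 57,  -  33, - 46/9, -5,-5, - 2/9, 3, 53/4,14, 19 , 33 , 72, 79, 82,  85, 96 ] 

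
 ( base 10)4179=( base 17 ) E7E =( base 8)10123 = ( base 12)2503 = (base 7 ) 15120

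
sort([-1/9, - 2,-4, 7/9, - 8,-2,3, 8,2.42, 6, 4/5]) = [ - 8,- 4,-2 ,  -  2,-1/9,7/9, 4/5,2.42,  3, 6,8 ]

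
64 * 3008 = 192512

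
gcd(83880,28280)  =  40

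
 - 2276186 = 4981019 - 7257205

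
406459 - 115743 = 290716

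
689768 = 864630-174862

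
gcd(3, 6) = 3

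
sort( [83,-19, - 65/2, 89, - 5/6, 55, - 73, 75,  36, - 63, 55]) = [  -  73, - 63,  -  65/2,-19,-5/6, 36,  55, 55, 75,  83 , 89 ] 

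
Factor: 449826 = 2^1* 3^1 * 13^1* 73^1* 79^1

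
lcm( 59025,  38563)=2892225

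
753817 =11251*67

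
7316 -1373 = 5943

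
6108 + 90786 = 96894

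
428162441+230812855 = 658975296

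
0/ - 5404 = 0/1 = - 0.00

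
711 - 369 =342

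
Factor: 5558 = 2^1*7^1 * 397^1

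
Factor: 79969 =211^1*379^1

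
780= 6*130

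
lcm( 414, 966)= 2898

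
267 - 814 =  - 547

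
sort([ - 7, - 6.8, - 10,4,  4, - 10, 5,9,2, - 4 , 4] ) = [ - 10,  -  10, - 7,-6.8,-4, 2,4,4,4,  5,9] 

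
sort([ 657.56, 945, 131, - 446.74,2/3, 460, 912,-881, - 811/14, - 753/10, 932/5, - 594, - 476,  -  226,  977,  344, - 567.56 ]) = [ -881, - 594, - 567.56, - 476, - 446.74,-226,-753/10,  -  811/14, 2/3, 131,932/5,344, 460,657.56, 912, 945, 977] 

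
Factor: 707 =7^1*101^1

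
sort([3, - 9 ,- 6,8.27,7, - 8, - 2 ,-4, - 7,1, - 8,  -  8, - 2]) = [ - 9 , - 8, -8, - 8, - 7, - 6, - 4, - 2, - 2,1,3,7,8.27 ]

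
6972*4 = 27888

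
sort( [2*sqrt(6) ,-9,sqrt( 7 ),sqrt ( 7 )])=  [ -9, sqrt( 7 ), sqrt( 7 ), 2  *sqrt ( 6 )] 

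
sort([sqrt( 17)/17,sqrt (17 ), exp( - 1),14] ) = [sqrt( 17)/17,exp(-1 ),sqrt( 17 ), 14 ] 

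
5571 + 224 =5795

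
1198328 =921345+276983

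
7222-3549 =3673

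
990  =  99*10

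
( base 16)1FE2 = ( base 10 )8162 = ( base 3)102012022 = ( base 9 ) 12168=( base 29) 9kd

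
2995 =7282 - 4287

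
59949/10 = 5994 + 9/10 = 5994.90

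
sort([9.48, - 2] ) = [ - 2,  9.48]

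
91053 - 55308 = 35745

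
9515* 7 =66605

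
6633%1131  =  978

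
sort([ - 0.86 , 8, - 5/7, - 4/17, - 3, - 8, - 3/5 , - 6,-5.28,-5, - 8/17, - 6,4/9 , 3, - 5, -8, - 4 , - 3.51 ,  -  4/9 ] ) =[ - 8,  -  8,-6, - 6, - 5.28, - 5, - 5 ,- 4,-3.51, - 3, - 0.86, - 5/7,-3/5, - 8/17, - 4/9 , - 4/17,  4/9 , 3,  8] 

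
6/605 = 6/605 = 0.01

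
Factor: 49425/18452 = 2^ ( - 2) * 3^1*5^2*7^( - 1 ) = 75/28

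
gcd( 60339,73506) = 3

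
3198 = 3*1066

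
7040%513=371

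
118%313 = 118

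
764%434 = 330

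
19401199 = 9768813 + 9632386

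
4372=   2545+1827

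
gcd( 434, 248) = 62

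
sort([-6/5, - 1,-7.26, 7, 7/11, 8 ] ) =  [ - 7.26,  -  6/5,  -  1, 7/11,7, 8]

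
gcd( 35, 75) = 5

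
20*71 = 1420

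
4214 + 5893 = 10107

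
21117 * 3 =63351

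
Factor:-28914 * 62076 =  - 1794865464 = - 2^3*3^2 * 7^1 * 61^1 * 79^1*739^1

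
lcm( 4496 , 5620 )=22480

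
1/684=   1/684 = 0.00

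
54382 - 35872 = 18510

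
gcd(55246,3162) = 2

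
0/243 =0=0.00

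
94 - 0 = 94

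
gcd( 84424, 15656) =8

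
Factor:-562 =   -  2^1*281^1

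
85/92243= 85/92243 = 0.00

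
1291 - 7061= - 5770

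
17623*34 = 599182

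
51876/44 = 1179 =1179.00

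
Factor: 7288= 2^3*911^1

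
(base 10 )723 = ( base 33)lu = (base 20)1g3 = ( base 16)2D3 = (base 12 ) 503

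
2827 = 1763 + 1064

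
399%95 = 19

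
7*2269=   15883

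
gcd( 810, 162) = 162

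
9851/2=9851/2 = 4925.50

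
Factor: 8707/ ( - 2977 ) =-13^( - 1 )*229^( - 1 ) * 8707^1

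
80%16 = 0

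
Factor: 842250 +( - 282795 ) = 3^1 * 5^1*13^1*19^1 * 151^1= 559455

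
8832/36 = 245 + 1/3 = 245.33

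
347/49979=347/49979 = 0.01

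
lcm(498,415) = 2490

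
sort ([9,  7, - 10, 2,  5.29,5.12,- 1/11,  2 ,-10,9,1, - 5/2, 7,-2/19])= [ - 10, - 10, - 5/2,-2/19,-1/11,1,  2,  2,  5.12,5.29, 7,7,9,9]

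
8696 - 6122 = 2574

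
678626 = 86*7891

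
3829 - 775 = 3054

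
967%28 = 15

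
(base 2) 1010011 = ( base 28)2r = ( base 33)2H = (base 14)5D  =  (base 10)83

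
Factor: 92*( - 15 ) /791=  - 1380/791=- 2^2 * 3^1 *5^1*7^( - 1)*23^1*113^( - 1 ) 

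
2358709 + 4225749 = 6584458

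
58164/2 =29082 = 29082.00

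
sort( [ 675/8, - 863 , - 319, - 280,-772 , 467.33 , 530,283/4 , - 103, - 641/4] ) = [ - 863, - 772, - 319, - 280 , - 641/4,  -  103,283/4, 675/8, 467.33,530]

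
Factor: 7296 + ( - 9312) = - 2016 = -2^5*3^2*7^1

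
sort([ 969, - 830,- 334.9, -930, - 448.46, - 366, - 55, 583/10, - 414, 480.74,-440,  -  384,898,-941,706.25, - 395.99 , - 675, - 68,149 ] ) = [-941, - 930,  -  830, - 675, - 448.46,-440, - 414,-395.99,  -  384, - 366, - 334.9,-68, - 55, 583/10, 149,480.74, 706.25, 898, 969]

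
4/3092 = 1/773 = 0.00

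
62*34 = 2108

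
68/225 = 68/225 = 0.30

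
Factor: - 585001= - 31^1*113^1*167^1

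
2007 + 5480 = 7487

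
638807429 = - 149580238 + 788387667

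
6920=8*865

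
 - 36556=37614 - 74170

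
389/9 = 389/9 = 43.22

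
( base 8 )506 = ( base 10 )326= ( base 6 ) 1302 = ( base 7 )644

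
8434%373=228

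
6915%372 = 219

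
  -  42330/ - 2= 21165/1 = 21165.00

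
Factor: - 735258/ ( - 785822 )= 3^1*31^1*59^1 * 67^1*392911^( - 1) = 367629/392911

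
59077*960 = 56713920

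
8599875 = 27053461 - 18453586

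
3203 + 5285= 8488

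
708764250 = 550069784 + 158694466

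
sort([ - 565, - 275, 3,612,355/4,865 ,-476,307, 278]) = [ - 565, - 476, - 275,3 , 355/4,278 , 307,612,865]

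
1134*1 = 1134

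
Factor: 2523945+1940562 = 3^1*23^1*89^1*727^1 = 4464507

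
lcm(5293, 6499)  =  513421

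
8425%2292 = 1549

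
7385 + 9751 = 17136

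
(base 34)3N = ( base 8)175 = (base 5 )1000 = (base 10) 125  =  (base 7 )236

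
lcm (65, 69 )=4485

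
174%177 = 174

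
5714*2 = 11428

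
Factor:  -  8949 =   -  3^1*19^1*157^1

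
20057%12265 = 7792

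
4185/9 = 465 = 465.00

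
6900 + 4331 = 11231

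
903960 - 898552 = 5408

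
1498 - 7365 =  -5867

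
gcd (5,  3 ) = 1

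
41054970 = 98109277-57054307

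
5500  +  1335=6835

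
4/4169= 4/4169 = 0.00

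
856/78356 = 214/19589 = 0.01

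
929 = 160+769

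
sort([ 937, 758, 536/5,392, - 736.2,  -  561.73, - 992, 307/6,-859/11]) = [-992, - 736.2, - 561.73, - 859/11,307/6,  536/5, 392,758,937]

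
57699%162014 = 57699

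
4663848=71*65688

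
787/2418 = 787/2418   =  0.33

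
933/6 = 311/2 =155.50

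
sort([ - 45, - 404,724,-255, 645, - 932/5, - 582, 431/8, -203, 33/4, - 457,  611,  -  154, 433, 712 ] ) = [-582, - 457, - 404, - 255, - 203, - 932/5, - 154, - 45, 33/4, 431/8, 433, 611, 645,712, 724 ] 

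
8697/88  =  8697/88 = 98.83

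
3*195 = 585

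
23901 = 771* 31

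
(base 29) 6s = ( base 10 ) 202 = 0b11001010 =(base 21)9D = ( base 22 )94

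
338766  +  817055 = 1155821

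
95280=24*3970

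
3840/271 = 3840/271 = 14.17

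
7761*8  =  62088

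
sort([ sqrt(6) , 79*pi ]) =[sqrt ( 6), 79*pi ] 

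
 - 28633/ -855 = 33 + 22/45 = 33.49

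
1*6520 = 6520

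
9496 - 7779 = 1717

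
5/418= 5/418 =0.01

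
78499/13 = 78499/13 = 6038.38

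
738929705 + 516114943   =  1255044648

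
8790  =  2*4395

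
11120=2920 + 8200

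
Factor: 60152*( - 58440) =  - 2^6*3^1*5^1*73^1*103^1*487^1 = -3515282880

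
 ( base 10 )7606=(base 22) FFG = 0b1110110110110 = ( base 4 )1312312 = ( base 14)2ab4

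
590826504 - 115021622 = 475804882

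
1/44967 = 1/44967 = 0.00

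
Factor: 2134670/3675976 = 2^(-2 )*5^1*  163^( - 1 )*2819^(  -  1)*213467^1 = 1067335/1837988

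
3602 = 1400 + 2202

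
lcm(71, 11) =781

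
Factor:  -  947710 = -2^1*5^1 * 94771^1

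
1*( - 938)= - 938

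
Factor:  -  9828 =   -  2^2*3^3*7^1*13^1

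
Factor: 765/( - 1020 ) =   -  3/4 = -2^( - 2 )*3^1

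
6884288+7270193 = 14154481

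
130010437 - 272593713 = - 142583276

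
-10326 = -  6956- 3370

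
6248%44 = 0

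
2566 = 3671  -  1105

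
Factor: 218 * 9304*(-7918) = -16059857696  =  -2^5*37^1*107^1*109^1*1163^1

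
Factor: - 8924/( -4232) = 97/46 = 2^(  -  1 )*23^(-1 )*97^1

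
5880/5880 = 1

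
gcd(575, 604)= 1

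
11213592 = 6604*1698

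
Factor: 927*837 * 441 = 342171459=3^7*7^2*31^1 *103^1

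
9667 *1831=17700277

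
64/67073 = 64/67073 = 0.00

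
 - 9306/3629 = -3 + 1581/3629 = -  2.56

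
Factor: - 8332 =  - 2^2*2083^1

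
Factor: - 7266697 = -7266697^1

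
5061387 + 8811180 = 13872567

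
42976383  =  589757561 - 546781178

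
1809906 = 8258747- 6448841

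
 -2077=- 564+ - 1513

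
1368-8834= -7466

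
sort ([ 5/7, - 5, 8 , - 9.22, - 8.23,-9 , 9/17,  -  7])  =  [ - 9.22, - 9, - 8.23,  -  7, - 5, 9/17, 5/7,8] 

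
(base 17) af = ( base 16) B9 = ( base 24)7H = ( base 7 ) 353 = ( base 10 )185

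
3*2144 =6432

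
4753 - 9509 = -4756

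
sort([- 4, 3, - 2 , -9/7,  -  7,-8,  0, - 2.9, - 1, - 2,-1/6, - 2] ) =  [ - 8, - 7, - 4, - 2.9,-2, - 2,-2,  -  9/7,  -  1, - 1/6,0,3]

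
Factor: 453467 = 7^1*  64781^1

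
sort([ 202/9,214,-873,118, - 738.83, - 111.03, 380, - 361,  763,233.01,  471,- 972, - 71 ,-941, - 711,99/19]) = [ - 972,  -  941,-873, - 738.83, - 711, - 361, - 111.03, - 71, 99/19,202/9,118,214, 233.01, 380,471,763]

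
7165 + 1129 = 8294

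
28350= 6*4725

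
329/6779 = 329/6779 = 0.05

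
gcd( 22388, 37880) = 4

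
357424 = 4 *89356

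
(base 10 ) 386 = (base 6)1442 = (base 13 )239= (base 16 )182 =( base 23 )gi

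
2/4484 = 1/2242 = 0.00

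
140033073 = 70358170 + 69674903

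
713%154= 97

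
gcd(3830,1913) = 1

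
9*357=3213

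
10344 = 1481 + 8863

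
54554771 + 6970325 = 61525096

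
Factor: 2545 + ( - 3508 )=- 963 = - 3^2*107^1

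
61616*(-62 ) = -3820192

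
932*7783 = 7253756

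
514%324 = 190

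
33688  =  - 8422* ( - 4) 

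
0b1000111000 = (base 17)1g7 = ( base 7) 1441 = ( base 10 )568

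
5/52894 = 5/52894=0.00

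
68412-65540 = 2872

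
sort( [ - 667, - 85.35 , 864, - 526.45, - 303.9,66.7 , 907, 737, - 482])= [ - 667, - 526.45, - 482, - 303.9 ,-85.35,  66.7, 737,864,907]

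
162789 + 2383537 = 2546326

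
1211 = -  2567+3778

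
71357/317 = 71357/317 = 225.10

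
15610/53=294 + 28/53 = 294.53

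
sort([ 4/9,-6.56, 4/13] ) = [  -  6.56,  4/13,4/9 ]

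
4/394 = 2/197 = 0.01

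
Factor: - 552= - 2^3 * 3^1 * 23^1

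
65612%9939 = 5978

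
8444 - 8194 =250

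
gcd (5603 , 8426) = 1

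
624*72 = 44928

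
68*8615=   585820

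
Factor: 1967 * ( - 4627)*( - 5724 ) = 2^2*3^3 * 7^2*53^1 * 281^1*661^1 = 52095892716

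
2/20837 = 2/20837= 0.00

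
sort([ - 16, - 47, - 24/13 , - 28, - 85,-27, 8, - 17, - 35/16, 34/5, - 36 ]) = [ - 85, - 47, - 36, - 28, - 27,-17, - 16, - 35/16, - 24/13,  34/5,8] 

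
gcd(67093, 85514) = 169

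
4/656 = 1/164 = 0.01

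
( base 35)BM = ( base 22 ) ib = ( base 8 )627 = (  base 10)407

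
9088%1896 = 1504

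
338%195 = 143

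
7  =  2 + 5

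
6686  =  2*3343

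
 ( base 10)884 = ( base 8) 1564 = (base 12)618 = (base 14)472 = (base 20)244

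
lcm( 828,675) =62100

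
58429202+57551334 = 115980536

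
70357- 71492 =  - 1135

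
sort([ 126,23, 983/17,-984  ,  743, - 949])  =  [-984 , - 949,23,983/17,  126,743 ]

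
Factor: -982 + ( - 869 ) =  - 1851 =- 3^1* 617^1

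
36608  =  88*416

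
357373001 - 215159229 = 142213772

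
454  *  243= 110322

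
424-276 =148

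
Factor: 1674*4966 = 8313084 = 2^2 * 3^3* 13^1*31^1*191^1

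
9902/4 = 4951/2 = 2475.50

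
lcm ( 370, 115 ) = 8510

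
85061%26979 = 4124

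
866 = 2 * 433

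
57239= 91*629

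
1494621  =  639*2339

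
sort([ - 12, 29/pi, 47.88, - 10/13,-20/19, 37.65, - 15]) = [  -  15, - 12, - 20/19,-10/13, 29/pi, 37.65,47.88 ] 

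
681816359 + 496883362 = 1178699721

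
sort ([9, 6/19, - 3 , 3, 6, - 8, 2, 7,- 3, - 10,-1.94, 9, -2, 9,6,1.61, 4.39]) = [  -  10,-8, - 3,  -  3, - 2,-1.94,6/19, 1.61, 2,3,4.39 , 6, 6,7 , 9, 9,9]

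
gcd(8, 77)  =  1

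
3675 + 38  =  3713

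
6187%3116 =3071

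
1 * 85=85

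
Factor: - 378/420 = -2^( - 1)*3^2*5^( - 1 )=   - 9/10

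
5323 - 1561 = 3762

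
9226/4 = 2306 + 1/2=2306.50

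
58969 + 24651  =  83620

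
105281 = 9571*11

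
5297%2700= 2597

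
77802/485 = 77802/485  =  160.42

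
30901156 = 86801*356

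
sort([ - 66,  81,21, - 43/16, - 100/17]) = [ - 66,-100/17,-43/16,21,81]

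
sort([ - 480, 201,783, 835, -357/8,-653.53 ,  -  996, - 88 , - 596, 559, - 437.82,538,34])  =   [  -  996,  -  653.53, - 596,  -  480, - 437.82, - 88, - 357/8,34,201,538,559,783, 835 ]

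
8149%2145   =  1714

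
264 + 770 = 1034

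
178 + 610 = 788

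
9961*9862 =98235382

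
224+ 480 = 704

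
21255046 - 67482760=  - 46227714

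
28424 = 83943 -55519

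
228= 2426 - 2198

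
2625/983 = 2625/983= 2.67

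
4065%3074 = 991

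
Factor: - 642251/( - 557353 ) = 349^( - 1 )*359^1*1597^(  -  1)*1789^1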